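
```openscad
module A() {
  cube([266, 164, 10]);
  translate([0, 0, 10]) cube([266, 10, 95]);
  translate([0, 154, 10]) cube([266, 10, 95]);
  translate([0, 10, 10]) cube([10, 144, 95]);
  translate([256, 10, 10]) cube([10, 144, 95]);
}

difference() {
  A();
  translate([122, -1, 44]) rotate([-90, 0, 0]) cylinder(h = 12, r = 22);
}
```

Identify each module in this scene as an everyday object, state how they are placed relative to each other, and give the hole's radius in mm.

The subtracted cylinder has r = 22 mm.

A is an open box. The open box has a circular hole through its front wall. The hole's radius is 22 mm.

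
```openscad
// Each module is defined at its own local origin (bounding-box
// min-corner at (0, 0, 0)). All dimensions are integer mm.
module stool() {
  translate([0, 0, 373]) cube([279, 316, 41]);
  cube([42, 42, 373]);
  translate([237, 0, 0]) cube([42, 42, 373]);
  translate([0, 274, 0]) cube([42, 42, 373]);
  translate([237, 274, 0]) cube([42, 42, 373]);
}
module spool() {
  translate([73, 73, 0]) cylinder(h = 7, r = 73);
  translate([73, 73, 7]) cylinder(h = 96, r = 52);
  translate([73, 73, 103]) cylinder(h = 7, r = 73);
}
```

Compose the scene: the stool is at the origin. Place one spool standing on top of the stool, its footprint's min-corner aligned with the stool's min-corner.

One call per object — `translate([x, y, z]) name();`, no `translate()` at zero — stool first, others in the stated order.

stool();
translate([0, 0, 414]) spool();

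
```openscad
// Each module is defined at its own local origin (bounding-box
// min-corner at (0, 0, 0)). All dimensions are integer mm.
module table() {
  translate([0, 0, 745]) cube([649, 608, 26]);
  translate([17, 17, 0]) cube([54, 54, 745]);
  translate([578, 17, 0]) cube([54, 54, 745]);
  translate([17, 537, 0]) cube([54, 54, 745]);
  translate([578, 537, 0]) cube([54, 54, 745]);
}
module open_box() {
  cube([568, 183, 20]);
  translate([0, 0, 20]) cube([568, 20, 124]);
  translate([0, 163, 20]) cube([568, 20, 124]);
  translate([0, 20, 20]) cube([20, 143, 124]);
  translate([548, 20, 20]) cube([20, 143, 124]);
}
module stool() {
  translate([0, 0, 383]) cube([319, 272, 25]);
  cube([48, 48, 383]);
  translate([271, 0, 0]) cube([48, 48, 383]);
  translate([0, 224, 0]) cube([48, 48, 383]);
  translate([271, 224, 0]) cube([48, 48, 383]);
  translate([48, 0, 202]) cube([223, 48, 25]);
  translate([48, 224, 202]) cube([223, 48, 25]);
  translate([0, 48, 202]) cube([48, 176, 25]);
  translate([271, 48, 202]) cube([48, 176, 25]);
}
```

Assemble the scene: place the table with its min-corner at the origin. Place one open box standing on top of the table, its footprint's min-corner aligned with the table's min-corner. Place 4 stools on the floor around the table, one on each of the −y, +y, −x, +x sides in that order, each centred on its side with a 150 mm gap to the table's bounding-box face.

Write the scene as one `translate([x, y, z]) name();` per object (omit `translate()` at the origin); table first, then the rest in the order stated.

table();
translate([0, 0, 771]) open_box();
translate([165, -422, 0]) stool();
translate([165, 758, 0]) stool();
translate([-469, 168, 0]) stool();
translate([799, 168, 0]) stool();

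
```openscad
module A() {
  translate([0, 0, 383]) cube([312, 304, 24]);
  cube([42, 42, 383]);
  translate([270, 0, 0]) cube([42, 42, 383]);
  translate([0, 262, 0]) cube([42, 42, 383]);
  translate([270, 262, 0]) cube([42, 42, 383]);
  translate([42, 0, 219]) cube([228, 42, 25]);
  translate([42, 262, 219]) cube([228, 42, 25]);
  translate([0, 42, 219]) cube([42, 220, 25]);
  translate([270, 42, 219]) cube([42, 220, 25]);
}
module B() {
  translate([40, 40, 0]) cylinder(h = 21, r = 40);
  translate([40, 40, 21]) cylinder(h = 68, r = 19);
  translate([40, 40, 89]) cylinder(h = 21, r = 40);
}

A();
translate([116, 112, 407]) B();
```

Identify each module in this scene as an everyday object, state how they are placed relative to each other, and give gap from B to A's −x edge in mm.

A is a stool. B is a spool. The spool is on top of the stool, centred. The gap from the spool to the stool's −x edge is 116 mm.

The spool's min-x is at 116; the stool's min-x is 0; gap = 116 mm.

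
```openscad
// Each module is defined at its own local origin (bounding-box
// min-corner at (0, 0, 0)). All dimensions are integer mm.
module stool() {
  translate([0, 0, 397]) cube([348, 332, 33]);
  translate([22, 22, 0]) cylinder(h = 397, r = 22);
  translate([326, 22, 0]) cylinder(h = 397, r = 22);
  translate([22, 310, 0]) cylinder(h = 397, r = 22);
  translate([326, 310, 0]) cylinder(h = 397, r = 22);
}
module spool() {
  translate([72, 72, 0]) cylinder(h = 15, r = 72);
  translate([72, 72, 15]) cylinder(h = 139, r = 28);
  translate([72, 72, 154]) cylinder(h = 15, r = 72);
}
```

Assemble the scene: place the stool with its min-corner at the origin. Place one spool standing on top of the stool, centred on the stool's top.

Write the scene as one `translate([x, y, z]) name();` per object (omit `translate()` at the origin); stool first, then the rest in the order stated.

stool();
translate([102, 94, 430]) spool();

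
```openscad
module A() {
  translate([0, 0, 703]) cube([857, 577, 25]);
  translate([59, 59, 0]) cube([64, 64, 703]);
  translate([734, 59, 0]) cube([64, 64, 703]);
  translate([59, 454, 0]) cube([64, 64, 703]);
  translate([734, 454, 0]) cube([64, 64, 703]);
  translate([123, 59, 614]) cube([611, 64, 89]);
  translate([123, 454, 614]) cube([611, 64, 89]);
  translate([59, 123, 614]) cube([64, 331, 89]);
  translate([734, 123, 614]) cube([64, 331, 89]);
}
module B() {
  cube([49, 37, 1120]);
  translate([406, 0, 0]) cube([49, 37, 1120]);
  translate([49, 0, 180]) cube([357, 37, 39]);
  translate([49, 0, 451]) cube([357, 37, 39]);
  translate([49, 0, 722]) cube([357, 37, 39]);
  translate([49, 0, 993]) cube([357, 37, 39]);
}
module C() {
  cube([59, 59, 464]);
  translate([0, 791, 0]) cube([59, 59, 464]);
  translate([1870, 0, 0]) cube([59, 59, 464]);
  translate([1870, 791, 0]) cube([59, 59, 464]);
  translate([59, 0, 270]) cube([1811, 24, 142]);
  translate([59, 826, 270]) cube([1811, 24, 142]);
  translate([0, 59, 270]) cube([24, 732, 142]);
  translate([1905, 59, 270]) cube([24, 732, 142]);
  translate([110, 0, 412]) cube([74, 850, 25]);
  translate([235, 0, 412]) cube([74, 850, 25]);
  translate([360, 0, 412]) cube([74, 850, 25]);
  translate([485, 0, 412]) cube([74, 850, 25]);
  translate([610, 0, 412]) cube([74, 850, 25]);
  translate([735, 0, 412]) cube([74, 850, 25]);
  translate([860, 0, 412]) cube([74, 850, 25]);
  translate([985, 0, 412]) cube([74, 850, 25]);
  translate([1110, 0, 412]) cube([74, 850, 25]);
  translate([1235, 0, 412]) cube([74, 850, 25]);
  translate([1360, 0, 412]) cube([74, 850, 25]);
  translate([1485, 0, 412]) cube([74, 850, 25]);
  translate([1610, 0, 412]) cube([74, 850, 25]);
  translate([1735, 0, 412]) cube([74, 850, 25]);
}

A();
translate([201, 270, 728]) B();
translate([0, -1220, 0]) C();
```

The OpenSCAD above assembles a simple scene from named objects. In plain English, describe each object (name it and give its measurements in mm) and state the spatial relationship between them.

A is a table with a 857×577 mm rectangular top, 25 mm thick, top surface at z = 728 mm, supported by four 64×64 mm square legs, each inset 59 mm from the nearest pair of top edges, running from the floor. Four apron rails, 64 mm thick and 89 mm tall, run between adjacent legs with their top edges flush with the underside of the top and their outer faces flush with the legs' outer faces.

B is a wooden ladder with two side rails of 49×37 mm section and 1120 mm height, set 455 mm apart overall. Between them run 4 rectangular rungs (37 mm deep, 39 mm thick), front faces flush with the rails' −y face. The bottom of the first rung is 180 mm above the floor and each subsequent rung is 271 mm higher than the one below.

C is a bed frame 1929 mm long (x) by 850 mm wide (y). Four 59×59 mm corner posts, 464 mm tall, at the corners of the footprint. Four rails of 24 mm thickness and 142 mm height run between adjacent posts with their undersides at z = 270 mm, their outer faces flush with the outside of the frame (the two x-running rails run between the posts' inner faces; the two y-running rails run between the posts' inner faces). 14 slats, each 74 mm wide (x) and 25 mm thick, lie across the top of the two x-running rails, running the full 850 mm width of the frame in y; the slats are evenly spaced along x between the inner faces of the end posts with equal gaps (rounded down to the nearest mm) at the −x end and between each pair — any rounding remainder accumulates at the +x end.

The ladder is on top of the table, centred. The bed frame is on the floor beside the table on its −y side.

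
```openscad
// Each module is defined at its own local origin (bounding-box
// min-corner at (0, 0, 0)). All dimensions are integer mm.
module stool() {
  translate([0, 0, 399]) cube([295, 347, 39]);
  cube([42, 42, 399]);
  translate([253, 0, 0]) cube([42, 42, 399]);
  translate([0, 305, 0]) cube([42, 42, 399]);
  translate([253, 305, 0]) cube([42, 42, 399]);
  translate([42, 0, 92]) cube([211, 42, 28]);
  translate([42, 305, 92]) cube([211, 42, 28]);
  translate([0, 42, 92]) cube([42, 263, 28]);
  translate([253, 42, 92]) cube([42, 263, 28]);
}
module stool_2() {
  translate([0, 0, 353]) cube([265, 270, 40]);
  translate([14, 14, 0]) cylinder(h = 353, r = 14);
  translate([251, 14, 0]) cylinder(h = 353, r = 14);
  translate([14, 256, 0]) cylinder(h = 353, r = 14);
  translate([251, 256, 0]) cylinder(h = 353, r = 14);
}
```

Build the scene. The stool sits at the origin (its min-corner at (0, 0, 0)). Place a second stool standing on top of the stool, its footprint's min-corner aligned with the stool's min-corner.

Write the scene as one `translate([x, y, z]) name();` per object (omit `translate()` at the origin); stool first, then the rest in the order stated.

stool();
translate([0, 0, 438]) stool_2();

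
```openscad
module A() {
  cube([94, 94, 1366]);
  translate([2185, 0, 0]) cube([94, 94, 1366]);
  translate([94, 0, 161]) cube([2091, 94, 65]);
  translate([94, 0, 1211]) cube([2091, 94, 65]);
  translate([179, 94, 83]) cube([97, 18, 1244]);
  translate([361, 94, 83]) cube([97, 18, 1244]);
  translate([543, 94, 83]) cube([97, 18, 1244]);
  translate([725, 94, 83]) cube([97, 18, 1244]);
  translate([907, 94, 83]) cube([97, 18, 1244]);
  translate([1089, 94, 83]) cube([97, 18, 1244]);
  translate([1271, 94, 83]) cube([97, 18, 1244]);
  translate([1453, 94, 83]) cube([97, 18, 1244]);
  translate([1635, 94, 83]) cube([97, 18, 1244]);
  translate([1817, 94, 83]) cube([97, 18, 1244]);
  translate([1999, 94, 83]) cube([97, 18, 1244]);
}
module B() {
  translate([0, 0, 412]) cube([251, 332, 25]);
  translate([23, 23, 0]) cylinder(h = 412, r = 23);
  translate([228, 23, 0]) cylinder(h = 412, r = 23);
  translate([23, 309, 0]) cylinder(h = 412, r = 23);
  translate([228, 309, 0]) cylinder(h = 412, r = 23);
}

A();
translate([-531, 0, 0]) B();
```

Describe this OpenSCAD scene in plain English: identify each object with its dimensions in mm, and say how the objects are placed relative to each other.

A is a fence section. Two 94×94 mm posts, 1366 mm tall, stand on the floor with a clear span of 2091 mm between their inner faces. Two horizontal rails of 94×65 mm section span the gap between the posts with their undersides at z = 161 mm and z = 1211 mm, flush with the posts' −y face. 11 pickets, each 97 mm wide, 18 mm thick and 1244 mm tall, are fixed to the +y face of the rails with their bottoms at z = 83 mm, evenly spaced across the span with equal gaps (rounded down to the nearest mm) at the −x end and between each pair — any rounding remainder accumulates at the +x end.

B is a four-legged stool. The seat is 251×332 mm, 25 mm thick, top at z = 437 mm. It stands on four round legs, each 46 mm in diameter, from z = 0 to the seat underside, each leg's axis is inset half a diameter from the nearest pair of seat edges (so the leg's bounding box is flush with the corner).

The stool is on the floor beside the fence section on its −x side.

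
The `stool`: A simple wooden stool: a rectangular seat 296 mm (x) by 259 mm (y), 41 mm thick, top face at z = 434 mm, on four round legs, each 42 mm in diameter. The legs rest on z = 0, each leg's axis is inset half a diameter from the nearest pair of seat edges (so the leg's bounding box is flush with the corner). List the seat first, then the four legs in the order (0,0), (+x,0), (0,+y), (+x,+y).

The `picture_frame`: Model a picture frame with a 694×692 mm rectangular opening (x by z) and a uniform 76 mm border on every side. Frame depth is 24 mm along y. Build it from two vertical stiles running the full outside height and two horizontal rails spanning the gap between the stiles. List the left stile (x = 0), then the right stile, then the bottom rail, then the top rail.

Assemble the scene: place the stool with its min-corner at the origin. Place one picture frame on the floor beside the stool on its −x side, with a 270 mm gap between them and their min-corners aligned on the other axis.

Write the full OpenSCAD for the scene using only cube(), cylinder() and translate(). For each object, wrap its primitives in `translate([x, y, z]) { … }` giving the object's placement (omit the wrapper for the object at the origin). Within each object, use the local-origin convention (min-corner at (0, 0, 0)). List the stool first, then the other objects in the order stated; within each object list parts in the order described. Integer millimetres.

translate([0, 0, 393]) cube([296, 259, 41]);
translate([21, 21, 0]) cylinder(h = 393, r = 21);
translate([275, 21, 0]) cylinder(h = 393, r = 21);
translate([21, 238, 0]) cylinder(h = 393, r = 21);
translate([275, 238, 0]) cylinder(h = 393, r = 21);
translate([-1116, 0, 0]) {
  cube([76, 24, 844]);
  translate([770, 0, 0]) cube([76, 24, 844]);
  translate([76, 0, 0]) cube([694, 24, 76]);
  translate([76, 0, 768]) cube([694, 24, 76]);
}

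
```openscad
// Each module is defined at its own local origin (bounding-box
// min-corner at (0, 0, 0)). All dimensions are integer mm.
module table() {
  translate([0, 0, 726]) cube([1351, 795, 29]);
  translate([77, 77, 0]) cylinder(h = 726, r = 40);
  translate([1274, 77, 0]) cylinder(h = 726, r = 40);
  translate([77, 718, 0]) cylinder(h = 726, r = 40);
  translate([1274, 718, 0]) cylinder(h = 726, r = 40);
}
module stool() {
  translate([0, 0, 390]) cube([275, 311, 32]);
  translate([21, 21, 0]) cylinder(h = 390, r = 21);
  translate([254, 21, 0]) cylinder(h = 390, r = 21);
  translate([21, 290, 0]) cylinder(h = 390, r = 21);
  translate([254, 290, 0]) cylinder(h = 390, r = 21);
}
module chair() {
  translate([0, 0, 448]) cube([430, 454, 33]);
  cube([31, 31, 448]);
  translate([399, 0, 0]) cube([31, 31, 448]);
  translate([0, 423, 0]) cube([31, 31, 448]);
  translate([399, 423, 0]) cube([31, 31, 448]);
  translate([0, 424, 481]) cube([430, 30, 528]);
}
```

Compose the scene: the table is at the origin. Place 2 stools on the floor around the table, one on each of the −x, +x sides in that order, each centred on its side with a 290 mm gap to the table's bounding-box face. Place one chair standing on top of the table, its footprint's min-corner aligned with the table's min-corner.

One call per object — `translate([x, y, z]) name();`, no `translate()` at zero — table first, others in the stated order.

table();
translate([-565, 242, 0]) stool();
translate([1641, 242, 0]) stool();
translate([0, 0, 755]) chair();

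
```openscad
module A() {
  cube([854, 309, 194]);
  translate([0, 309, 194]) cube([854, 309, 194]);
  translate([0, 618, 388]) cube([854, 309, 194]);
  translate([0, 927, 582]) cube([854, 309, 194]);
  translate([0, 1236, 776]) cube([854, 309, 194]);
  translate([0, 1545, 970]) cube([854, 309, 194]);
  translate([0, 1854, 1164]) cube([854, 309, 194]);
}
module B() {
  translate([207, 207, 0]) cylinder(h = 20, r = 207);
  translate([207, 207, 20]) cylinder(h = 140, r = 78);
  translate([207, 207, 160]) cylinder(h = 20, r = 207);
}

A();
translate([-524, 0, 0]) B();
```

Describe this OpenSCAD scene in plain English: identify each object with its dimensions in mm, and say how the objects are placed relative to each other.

A is a run of 7 identical solid stair steps. Each tread is 854×309 mm and each step block is 194 mm high. Step 1 rests on the floor; step k is offset from step 1 by (k−1)×309 mm in y and (k−1)×194 mm in z.

B is a spool: two coaxial disc flanges of radius 207 mm and thickness 20 mm, joined by a core cylinder of radius 78 mm and height 140 mm. The lower flange rests on z = 0 and the three cylinders share a vertical axis.

The spool is on the floor beside the staircase on its −x side.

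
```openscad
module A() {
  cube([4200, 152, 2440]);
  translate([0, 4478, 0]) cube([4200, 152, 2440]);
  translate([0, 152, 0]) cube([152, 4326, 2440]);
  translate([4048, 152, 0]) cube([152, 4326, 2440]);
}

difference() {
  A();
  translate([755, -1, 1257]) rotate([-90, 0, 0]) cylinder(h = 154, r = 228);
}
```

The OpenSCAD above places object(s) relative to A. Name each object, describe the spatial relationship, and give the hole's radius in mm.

A is a house frame. The house frame has a circular hole through its front wall. The hole's radius is 228 mm.

The subtracted cylinder has r = 228 mm.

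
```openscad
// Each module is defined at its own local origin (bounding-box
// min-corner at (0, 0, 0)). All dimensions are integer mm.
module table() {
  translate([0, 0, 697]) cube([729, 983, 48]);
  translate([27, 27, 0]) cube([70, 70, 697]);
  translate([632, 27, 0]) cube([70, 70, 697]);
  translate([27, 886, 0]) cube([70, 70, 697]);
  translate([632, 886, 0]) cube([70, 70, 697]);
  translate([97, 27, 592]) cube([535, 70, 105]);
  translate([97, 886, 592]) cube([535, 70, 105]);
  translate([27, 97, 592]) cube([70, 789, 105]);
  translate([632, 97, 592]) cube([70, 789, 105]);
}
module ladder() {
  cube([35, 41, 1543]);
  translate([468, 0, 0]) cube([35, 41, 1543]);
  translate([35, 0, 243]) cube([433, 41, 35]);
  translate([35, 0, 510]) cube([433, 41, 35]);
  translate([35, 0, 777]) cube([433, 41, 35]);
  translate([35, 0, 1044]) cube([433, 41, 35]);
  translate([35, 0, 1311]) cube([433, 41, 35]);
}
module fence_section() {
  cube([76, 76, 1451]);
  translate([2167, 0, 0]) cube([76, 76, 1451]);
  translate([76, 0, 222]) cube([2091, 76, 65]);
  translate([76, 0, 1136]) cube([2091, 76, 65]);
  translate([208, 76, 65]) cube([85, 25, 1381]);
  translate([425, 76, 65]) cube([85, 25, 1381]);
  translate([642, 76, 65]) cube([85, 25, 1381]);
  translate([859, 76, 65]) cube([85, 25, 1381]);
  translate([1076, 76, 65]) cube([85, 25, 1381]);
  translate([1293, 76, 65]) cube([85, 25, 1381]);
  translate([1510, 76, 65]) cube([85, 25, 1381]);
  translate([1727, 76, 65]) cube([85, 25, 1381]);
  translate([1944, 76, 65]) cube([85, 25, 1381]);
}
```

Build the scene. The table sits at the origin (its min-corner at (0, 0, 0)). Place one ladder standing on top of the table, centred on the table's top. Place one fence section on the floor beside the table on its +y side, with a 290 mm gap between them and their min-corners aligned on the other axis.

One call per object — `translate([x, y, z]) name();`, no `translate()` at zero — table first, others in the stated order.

table();
translate([113, 471, 745]) ladder();
translate([0, 1273, 0]) fence_section();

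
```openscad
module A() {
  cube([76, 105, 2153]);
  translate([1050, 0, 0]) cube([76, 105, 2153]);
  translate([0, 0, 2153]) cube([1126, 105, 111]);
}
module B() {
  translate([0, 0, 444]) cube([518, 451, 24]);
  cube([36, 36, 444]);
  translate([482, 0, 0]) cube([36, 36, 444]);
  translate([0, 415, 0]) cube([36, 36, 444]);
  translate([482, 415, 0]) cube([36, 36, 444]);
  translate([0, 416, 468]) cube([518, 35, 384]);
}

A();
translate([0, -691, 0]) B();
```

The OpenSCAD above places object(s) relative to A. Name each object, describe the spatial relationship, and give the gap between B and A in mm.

The chair's nearest face is 240 mm from the door frame's −y face.

A is a door frame. B is a chair. The chair is on the floor beside the door frame on its −y side. The gap between the chair and the door frame is 240 mm.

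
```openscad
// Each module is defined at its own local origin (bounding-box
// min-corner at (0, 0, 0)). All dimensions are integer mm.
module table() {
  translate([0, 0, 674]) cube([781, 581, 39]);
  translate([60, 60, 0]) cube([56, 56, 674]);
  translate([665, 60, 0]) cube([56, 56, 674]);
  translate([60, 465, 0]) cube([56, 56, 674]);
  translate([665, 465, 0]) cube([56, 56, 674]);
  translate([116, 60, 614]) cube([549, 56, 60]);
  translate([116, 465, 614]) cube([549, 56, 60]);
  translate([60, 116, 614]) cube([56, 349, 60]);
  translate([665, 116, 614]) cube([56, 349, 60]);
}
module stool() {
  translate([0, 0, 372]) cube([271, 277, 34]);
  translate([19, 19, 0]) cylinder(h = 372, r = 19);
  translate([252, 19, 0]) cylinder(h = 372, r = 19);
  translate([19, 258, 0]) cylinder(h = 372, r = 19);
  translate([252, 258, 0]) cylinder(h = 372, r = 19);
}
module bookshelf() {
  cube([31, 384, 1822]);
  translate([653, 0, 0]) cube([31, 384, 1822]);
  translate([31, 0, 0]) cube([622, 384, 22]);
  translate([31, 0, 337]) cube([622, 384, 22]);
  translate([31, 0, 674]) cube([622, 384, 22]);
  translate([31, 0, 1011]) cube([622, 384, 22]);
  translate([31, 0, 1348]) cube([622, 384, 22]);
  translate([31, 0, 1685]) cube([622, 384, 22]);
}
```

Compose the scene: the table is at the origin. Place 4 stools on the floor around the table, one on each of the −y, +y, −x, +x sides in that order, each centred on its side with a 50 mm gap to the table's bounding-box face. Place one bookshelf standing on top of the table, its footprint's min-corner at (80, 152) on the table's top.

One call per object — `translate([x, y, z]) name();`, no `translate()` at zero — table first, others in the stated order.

table();
translate([255, -327, 0]) stool();
translate([255, 631, 0]) stool();
translate([-321, 152, 0]) stool();
translate([831, 152, 0]) stool();
translate([80, 152, 713]) bookshelf();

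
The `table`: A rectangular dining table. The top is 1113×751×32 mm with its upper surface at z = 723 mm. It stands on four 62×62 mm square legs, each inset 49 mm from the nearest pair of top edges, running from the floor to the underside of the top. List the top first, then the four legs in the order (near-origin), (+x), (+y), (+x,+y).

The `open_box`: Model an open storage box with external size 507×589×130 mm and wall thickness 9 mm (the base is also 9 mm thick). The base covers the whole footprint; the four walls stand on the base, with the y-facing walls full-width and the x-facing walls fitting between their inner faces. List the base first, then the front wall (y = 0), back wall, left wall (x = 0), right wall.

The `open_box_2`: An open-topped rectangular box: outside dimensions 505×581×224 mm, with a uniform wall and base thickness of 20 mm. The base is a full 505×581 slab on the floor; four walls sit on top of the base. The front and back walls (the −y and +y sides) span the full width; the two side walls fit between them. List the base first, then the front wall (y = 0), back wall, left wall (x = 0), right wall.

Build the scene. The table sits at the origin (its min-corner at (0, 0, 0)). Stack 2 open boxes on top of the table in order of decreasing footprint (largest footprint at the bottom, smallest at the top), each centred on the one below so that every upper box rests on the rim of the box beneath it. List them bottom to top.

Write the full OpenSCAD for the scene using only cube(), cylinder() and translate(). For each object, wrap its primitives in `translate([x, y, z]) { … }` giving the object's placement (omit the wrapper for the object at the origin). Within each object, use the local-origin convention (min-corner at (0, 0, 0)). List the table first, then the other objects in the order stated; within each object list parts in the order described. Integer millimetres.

translate([0, 0, 691]) cube([1113, 751, 32]);
translate([49, 49, 0]) cube([62, 62, 691]);
translate([1002, 49, 0]) cube([62, 62, 691]);
translate([49, 640, 0]) cube([62, 62, 691]);
translate([1002, 640, 0]) cube([62, 62, 691]);
translate([303, 81, 723]) {
  cube([507, 589, 9]);
  translate([0, 0, 9]) cube([507, 9, 121]);
  translate([0, 580, 9]) cube([507, 9, 121]);
  translate([0, 9, 9]) cube([9, 571, 121]);
  translate([498, 9, 9]) cube([9, 571, 121]);
}
translate([304, 85, 853]) {
  cube([505, 581, 20]);
  translate([0, 0, 20]) cube([505, 20, 204]);
  translate([0, 561, 20]) cube([505, 20, 204]);
  translate([0, 20, 20]) cube([20, 541, 204]);
  translate([485, 20, 20]) cube([20, 541, 204]);
}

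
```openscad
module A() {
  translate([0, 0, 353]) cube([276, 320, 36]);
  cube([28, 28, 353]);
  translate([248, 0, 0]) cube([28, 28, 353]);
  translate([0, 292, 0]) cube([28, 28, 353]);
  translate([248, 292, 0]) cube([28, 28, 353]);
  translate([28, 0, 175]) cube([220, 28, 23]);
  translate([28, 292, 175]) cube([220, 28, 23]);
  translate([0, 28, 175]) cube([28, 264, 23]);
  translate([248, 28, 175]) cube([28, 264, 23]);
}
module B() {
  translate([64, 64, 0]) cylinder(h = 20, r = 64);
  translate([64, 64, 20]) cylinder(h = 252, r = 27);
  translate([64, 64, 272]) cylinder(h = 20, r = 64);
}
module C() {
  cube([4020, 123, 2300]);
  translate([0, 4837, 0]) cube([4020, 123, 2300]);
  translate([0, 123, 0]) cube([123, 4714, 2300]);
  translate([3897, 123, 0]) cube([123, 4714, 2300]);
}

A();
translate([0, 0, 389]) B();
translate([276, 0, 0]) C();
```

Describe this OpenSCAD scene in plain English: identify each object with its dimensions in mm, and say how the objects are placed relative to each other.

A is a simple wooden stool: a rectangular seat 276 mm (x) by 320 mm (y), 36 mm thick, top face at z = 389 mm, on four square legs, each 28×28 mm in cross-section. The legs rest on z = 0, each flush with a corner of the seat. Four stretchers, 28 mm wide and 23 mm tall, connect adjacent legs with their undersides at z = 175 mm, each running between the inner faces of the legs it joins and aligned with the legs' outer faces on the other axis.

B is a spool: two coaxial disc flanges of radius 64 mm and thickness 20 mm, joined by a core cylinder of radius 27 mm and height 252 mm. The lower flange rests on z = 0 and the three cylinders share a vertical axis.

C is the wall frame of a small rectangular building: four walls, each 2300 mm tall and 123 mm thick, enclosing a footprint 4020 mm (x) by 4960 mm (y) outside-to-outside, with no floor or roof. The front and back walls (the −y and +y sides) span the full width; the two side walls fit between them.

The spool is on top of the stool. The house frame is against the stool's +x side, with their −y faces flush.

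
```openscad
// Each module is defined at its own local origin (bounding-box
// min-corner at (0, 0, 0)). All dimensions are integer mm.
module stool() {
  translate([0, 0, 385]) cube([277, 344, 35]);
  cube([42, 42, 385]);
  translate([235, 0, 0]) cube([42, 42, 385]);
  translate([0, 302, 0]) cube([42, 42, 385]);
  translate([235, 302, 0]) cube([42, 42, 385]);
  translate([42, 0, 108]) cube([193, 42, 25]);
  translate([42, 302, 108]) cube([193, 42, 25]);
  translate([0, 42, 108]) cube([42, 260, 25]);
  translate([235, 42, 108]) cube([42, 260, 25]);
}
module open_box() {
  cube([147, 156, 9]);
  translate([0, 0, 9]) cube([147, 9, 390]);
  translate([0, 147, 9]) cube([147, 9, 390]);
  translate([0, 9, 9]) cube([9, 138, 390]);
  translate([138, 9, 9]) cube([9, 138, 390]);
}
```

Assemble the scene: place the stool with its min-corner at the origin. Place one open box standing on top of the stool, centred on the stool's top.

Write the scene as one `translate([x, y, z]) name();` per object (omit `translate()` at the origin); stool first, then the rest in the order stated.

stool();
translate([65, 94, 420]) open_box();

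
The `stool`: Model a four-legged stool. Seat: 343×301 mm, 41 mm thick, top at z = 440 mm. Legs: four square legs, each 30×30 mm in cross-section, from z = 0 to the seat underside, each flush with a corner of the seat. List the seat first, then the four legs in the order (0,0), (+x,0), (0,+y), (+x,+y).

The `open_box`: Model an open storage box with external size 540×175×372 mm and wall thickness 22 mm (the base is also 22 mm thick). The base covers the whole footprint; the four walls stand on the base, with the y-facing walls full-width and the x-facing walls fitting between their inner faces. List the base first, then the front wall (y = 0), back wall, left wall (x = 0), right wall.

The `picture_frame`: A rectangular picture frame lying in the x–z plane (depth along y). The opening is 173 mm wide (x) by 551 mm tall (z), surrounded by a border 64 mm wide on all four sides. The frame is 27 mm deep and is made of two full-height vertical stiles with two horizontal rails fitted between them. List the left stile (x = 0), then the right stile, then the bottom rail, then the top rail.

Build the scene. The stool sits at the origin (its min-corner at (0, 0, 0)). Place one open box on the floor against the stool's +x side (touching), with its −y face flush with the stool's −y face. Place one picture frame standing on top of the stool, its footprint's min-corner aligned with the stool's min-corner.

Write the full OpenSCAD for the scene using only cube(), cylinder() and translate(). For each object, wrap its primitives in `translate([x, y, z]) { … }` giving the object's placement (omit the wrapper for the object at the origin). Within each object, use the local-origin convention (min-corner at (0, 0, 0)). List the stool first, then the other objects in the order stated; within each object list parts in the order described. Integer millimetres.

translate([0, 0, 399]) cube([343, 301, 41]);
cube([30, 30, 399]);
translate([313, 0, 0]) cube([30, 30, 399]);
translate([0, 271, 0]) cube([30, 30, 399]);
translate([313, 271, 0]) cube([30, 30, 399]);
translate([343, 0, 0]) {
  cube([540, 175, 22]);
  translate([0, 0, 22]) cube([540, 22, 350]);
  translate([0, 153, 22]) cube([540, 22, 350]);
  translate([0, 22, 22]) cube([22, 131, 350]);
  translate([518, 22, 22]) cube([22, 131, 350]);
}
translate([0, 0, 440]) {
  cube([64, 27, 679]);
  translate([237, 0, 0]) cube([64, 27, 679]);
  translate([64, 0, 0]) cube([173, 27, 64]);
  translate([64, 0, 615]) cube([173, 27, 64]);
}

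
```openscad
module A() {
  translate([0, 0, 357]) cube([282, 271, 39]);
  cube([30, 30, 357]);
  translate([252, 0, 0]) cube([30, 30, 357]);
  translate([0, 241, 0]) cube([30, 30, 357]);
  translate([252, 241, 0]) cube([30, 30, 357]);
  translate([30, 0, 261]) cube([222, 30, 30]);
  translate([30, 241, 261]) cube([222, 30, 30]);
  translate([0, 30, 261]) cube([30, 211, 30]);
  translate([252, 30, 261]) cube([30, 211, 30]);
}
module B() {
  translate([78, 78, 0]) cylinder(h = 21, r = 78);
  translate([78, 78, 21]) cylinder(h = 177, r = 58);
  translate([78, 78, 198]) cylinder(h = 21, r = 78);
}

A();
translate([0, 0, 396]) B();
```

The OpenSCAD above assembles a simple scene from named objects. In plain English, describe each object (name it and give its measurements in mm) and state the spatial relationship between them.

A is a four-legged stool. The seat is a 282×271×39 mm slab whose top surface is at z = 396 mm; four square legs, each 30×30 mm in cross-section, run from the floor (z = 0) to the underside of the seat, each flush with a corner of the seat. Four stretchers, 30 mm wide and 30 mm tall, connect adjacent legs with their undersides at z = 261 mm, each running between the inner faces of the legs it joins and aligned with the legs' outer faces on the other axis.

B is a spool: two coaxial disc flanges of radius 78 mm and thickness 21 mm, joined by a core cylinder of radius 58 mm and height 177 mm. The lower flange rests on z = 0 and the three cylinders share a vertical axis.

The spool is on top of the stool.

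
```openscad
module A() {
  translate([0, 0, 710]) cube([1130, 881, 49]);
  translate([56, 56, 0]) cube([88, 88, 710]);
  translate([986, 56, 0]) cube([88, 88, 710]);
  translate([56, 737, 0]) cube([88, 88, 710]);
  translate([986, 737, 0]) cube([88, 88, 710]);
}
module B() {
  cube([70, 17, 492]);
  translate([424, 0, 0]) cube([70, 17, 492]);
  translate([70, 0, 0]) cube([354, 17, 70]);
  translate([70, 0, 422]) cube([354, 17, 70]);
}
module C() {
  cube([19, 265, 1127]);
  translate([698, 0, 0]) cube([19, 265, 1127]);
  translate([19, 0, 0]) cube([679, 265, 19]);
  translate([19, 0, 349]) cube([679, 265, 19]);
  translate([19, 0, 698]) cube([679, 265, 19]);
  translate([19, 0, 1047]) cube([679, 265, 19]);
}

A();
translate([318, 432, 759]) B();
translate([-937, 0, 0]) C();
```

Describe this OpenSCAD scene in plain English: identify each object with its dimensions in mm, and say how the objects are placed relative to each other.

A is a table with a 1130×881 mm rectangular top, 49 mm thick, top surface at z = 759 mm, supported by four 88×88 mm square legs, each inset 56 mm from the nearest pair of top edges, running from the floor.

B is a picture frame with a 354×352 mm rectangular opening (x by z) and a uniform 70 mm border on every side. Frame depth is 17 mm along y. It is built from two vertical stiles running the full outside height and two horizontal rails spanning the gap between the stiles.

C is an open bookshelf. Two side panels, each 19 mm thick, 265 mm deep and 1127 mm tall, stand 717 mm apart (outside-to-outside). Between them sit 4 shelves, each 19 mm thick and 265 mm deep, spanning the full gap between the sides. The bottom shelf rests on the floor (its underside at z = 0) and the clear gap between one shelf's top and the next shelf's underside is 330 mm.

The picture frame is on top of the table, centred. The bookshelf is on the floor beside the table on its −x side.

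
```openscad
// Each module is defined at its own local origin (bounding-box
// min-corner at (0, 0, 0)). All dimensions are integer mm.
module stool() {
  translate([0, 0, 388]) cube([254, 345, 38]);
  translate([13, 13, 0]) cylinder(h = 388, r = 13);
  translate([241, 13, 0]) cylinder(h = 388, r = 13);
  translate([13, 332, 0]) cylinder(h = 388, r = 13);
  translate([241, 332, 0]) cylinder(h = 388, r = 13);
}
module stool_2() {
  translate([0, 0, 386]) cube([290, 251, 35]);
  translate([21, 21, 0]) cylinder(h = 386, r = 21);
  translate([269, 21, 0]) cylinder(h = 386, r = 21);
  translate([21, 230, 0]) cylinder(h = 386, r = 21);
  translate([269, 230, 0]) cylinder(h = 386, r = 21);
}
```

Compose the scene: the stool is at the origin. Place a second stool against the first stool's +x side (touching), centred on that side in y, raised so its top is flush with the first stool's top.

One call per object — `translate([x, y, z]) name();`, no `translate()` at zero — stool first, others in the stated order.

stool();
translate([254, 47, 5]) stool_2();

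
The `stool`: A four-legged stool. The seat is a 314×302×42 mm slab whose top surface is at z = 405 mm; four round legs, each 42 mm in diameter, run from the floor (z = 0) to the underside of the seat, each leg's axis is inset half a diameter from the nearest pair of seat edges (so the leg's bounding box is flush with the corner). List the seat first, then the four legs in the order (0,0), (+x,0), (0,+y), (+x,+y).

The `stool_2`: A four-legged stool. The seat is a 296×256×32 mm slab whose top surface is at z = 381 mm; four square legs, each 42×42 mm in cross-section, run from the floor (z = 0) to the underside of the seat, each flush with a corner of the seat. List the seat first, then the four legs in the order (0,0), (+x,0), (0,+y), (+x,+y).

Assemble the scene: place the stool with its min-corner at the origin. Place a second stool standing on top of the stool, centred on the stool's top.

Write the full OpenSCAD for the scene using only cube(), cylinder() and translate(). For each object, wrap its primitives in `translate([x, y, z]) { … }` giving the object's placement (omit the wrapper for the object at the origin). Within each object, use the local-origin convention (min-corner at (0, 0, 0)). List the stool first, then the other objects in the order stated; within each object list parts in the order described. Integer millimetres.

translate([0, 0, 363]) cube([314, 302, 42]);
translate([21, 21, 0]) cylinder(h = 363, r = 21);
translate([293, 21, 0]) cylinder(h = 363, r = 21);
translate([21, 281, 0]) cylinder(h = 363, r = 21);
translate([293, 281, 0]) cylinder(h = 363, r = 21);
translate([9, 23, 405]) {
  translate([0, 0, 349]) cube([296, 256, 32]);
  cube([42, 42, 349]);
  translate([254, 0, 0]) cube([42, 42, 349]);
  translate([0, 214, 0]) cube([42, 42, 349]);
  translate([254, 214, 0]) cube([42, 42, 349]);
}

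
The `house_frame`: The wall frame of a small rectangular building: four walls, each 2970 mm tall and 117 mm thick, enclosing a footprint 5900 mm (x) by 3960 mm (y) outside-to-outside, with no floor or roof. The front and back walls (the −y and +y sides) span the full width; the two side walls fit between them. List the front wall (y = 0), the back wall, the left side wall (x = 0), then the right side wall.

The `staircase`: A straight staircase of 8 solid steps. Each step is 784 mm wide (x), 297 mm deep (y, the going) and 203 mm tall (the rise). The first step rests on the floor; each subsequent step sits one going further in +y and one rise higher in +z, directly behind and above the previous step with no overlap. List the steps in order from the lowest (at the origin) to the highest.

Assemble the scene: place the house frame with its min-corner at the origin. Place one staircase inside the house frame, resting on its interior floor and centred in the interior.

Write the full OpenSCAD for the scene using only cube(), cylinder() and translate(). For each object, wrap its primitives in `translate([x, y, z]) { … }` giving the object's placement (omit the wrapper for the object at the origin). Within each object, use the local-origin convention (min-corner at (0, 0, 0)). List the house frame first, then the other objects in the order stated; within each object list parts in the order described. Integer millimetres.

cube([5900, 117, 2970]);
translate([0, 3843, 0]) cube([5900, 117, 2970]);
translate([0, 117, 0]) cube([117, 3726, 2970]);
translate([5783, 117, 0]) cube([117, 3726, 2970]);
translate([2558, 792, 0]) {
  cube([784, 297, 203]);
  translate([0, 297, 203]) cube([784, 297, 203]);
  translate([0, 594, 406]) cube([784, 297, 203]);
  translate([0, 891, 609]) cube([784, 297, 203]);
  translate([0, 1188, 812]) cube([784, 297, 203]);
  translate([0, 1485, 1015]) cube([784, 297, 203]);
  translate([0, 1782, 1218]) cube([784, 297, 203]);
  translate([0, 2079, 1421]) cube([784, 297, 203]);
}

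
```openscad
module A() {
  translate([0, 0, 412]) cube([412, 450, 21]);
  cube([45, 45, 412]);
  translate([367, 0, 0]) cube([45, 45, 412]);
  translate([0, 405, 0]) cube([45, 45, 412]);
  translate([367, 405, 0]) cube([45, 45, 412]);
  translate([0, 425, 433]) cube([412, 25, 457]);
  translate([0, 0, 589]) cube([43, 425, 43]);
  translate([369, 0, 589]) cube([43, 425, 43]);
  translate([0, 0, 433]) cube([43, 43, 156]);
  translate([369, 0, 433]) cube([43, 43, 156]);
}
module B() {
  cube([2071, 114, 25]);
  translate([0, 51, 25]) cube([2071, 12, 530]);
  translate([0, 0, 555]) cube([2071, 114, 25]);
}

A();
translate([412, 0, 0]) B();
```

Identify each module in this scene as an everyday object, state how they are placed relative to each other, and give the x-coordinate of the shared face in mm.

The chair's +x face and the I-beam's −x face are both at x = 412 mm.

A is a chair. B is an I-beam. The I-beam is against the chair's +x side, with their −y faces flush. The x-coordinate of the shared face is 412 mm.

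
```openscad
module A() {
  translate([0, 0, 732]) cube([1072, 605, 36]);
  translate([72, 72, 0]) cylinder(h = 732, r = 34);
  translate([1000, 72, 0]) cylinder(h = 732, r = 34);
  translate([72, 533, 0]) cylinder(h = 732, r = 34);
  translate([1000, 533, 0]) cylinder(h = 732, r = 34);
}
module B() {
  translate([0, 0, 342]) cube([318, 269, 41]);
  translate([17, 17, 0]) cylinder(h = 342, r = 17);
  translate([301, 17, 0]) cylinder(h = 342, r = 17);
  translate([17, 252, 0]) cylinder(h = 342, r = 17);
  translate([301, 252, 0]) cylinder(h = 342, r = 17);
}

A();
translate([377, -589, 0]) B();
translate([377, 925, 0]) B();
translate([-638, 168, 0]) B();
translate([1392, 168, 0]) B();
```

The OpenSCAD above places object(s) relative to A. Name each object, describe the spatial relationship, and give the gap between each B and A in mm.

A is a table. B is a stool. Four stools sit around the table at the −y, +y, −x, +x sides. The gap between each stool and the table is 320 mm.

Each stool's nearest face is 320 mm from the table's bounding box.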